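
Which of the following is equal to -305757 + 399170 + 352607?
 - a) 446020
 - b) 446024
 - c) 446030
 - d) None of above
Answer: a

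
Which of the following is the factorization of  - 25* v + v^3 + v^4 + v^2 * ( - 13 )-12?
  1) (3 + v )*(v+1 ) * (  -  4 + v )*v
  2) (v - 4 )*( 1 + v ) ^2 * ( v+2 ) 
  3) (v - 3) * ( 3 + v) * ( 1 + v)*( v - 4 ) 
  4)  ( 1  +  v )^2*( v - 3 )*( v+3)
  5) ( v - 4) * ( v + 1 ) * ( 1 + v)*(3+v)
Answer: 5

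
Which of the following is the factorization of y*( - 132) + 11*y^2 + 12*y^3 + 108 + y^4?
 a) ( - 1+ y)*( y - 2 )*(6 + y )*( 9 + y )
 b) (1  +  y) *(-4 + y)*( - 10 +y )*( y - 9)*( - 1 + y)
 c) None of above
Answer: a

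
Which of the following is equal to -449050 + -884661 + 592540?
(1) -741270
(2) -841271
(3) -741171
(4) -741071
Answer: 3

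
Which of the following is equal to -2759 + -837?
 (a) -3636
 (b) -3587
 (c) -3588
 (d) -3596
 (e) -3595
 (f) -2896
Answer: d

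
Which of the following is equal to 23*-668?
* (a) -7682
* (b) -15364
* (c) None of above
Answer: b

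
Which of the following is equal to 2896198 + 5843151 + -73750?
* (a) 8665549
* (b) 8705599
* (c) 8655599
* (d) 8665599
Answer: d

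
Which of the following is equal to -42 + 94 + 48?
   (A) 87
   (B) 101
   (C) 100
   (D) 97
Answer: C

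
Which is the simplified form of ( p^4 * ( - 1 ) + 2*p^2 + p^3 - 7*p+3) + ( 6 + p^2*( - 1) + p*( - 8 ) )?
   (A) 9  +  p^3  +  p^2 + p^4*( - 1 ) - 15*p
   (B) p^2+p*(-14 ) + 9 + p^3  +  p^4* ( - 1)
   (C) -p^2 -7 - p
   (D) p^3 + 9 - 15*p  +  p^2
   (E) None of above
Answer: A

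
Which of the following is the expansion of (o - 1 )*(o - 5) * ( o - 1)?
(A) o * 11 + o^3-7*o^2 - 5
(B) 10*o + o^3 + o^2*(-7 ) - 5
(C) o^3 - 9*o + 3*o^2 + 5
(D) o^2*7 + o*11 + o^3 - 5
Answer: A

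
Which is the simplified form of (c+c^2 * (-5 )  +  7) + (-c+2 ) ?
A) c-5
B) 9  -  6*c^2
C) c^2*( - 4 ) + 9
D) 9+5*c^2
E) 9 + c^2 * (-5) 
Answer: E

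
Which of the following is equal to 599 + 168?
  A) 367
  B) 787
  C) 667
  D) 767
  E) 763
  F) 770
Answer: D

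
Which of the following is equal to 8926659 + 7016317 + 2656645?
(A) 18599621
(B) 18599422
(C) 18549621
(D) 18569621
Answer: A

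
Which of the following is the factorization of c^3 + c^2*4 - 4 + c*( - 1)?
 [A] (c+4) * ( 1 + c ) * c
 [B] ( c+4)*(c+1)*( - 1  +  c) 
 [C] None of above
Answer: B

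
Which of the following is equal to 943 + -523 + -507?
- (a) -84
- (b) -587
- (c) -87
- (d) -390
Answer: c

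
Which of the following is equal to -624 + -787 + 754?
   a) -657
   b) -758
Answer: a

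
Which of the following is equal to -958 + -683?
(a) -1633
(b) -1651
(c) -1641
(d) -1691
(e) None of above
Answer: c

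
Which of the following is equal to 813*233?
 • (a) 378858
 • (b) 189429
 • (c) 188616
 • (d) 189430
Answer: b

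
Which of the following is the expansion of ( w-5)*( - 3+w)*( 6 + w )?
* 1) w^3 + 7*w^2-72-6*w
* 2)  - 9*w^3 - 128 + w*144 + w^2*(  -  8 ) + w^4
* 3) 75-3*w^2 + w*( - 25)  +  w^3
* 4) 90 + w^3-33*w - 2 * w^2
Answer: 4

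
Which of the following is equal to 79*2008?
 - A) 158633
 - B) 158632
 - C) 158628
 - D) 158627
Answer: B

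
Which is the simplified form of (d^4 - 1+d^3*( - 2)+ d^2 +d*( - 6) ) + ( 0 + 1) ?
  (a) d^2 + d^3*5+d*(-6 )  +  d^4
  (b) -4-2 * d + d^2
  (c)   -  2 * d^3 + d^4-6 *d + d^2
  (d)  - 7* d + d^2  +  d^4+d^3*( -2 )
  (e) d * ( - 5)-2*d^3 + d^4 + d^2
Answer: c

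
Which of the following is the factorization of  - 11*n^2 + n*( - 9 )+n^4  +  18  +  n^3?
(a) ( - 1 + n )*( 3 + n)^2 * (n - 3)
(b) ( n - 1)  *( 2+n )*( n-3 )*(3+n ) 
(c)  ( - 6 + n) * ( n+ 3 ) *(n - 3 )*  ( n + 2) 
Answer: b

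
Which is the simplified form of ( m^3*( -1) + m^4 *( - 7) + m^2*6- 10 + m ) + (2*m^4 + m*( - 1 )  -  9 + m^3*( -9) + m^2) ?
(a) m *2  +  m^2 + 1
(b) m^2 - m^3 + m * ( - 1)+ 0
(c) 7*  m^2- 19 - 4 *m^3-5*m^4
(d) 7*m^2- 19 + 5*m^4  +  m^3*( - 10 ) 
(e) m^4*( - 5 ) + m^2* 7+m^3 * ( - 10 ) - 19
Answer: e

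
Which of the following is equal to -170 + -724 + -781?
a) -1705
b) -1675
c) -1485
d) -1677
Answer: b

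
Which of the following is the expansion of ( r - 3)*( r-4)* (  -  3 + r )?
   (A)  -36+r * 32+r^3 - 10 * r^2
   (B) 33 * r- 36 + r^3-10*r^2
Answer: B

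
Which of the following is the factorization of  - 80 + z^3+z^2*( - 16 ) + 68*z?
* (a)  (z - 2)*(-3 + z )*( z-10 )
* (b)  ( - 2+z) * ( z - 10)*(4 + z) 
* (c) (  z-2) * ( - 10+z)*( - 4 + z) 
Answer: c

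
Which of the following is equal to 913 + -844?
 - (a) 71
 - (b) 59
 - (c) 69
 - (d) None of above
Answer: c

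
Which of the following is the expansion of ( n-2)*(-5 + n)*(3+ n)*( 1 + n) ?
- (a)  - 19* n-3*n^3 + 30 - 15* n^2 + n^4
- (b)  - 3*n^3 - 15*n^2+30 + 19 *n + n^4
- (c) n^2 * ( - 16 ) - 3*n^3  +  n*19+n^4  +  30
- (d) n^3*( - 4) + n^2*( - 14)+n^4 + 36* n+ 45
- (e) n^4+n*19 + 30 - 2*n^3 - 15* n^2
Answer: b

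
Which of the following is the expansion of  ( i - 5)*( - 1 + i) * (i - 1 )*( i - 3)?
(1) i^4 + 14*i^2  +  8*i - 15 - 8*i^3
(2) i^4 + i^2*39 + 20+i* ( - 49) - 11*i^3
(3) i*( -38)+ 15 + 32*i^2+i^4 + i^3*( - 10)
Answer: 3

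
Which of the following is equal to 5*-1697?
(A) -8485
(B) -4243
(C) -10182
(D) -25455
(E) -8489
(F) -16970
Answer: A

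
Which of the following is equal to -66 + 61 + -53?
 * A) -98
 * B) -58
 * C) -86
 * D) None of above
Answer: B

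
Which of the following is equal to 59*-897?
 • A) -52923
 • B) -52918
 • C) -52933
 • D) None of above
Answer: A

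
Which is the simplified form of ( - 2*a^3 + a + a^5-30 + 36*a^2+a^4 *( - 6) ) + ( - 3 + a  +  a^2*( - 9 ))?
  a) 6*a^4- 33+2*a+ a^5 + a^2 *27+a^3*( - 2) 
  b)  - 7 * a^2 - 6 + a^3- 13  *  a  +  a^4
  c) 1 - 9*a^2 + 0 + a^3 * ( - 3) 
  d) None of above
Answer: d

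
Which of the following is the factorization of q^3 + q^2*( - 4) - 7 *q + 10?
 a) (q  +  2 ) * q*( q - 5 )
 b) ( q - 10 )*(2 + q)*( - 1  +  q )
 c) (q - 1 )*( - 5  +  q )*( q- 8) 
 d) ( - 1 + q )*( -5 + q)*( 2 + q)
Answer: d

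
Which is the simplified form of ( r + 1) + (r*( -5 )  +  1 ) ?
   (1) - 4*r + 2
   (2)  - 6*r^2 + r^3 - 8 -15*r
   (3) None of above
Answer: 1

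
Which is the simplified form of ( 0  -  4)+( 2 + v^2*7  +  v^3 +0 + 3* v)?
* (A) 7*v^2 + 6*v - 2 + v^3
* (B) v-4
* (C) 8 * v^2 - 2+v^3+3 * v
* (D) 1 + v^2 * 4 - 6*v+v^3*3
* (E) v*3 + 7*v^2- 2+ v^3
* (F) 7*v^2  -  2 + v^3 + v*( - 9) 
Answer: E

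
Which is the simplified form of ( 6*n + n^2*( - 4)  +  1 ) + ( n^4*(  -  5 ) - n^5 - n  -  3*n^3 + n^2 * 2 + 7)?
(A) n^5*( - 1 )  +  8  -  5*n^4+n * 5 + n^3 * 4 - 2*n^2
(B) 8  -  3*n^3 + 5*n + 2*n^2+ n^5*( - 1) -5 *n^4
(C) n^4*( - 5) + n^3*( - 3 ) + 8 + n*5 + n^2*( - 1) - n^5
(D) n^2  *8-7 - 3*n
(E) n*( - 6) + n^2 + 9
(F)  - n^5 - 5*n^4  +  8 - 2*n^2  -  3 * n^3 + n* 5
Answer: F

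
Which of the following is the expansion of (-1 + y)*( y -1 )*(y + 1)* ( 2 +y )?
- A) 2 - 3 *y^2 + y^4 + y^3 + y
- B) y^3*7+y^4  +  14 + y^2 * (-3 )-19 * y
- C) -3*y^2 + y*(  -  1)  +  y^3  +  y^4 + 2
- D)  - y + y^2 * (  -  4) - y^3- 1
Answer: C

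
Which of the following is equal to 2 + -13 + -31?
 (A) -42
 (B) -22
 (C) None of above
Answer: A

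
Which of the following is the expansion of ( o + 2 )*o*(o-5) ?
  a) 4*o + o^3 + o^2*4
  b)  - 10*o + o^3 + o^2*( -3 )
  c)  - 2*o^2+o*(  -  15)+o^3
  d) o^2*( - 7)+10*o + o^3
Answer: b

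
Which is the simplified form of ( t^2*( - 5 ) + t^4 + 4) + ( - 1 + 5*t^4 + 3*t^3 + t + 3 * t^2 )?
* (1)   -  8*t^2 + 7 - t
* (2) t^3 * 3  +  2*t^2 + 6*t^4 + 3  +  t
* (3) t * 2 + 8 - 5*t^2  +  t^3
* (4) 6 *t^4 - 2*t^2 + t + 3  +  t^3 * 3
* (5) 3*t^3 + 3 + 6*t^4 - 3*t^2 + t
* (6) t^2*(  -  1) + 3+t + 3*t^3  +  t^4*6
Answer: 4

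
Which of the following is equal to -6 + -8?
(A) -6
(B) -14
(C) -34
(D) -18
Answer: B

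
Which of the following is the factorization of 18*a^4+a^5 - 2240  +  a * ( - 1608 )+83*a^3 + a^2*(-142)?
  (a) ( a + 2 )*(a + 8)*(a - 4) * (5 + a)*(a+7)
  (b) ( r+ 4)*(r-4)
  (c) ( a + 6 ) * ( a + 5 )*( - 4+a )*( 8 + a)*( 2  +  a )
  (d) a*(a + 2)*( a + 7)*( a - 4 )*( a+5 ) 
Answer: a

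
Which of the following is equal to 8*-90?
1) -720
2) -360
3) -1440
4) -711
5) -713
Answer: 1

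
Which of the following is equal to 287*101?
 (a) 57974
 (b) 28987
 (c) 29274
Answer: b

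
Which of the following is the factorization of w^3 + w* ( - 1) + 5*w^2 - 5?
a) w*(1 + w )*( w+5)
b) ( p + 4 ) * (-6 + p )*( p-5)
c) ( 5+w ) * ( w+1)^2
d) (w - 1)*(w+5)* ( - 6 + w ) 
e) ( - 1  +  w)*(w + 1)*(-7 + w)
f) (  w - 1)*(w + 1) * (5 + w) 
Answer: f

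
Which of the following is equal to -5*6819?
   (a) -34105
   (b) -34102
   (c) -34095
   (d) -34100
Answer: c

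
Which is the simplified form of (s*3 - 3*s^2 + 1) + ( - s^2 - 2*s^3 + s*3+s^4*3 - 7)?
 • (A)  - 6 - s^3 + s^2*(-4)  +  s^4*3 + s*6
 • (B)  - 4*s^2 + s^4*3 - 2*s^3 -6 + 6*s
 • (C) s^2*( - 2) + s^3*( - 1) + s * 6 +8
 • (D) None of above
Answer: B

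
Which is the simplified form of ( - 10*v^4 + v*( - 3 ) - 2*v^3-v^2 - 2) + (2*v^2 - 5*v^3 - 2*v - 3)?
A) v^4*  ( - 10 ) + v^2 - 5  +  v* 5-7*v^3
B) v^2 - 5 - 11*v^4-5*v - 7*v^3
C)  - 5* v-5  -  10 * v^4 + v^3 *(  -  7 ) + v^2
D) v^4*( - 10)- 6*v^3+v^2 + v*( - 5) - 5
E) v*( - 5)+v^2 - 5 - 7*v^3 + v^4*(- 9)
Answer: C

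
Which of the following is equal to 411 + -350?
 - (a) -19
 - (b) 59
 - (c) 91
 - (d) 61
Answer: d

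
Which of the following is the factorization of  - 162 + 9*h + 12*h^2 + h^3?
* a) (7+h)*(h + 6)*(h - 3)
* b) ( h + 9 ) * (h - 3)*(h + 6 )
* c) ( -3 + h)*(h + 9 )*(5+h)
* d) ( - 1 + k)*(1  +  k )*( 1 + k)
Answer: b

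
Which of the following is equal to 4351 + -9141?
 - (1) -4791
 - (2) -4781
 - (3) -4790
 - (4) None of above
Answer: 3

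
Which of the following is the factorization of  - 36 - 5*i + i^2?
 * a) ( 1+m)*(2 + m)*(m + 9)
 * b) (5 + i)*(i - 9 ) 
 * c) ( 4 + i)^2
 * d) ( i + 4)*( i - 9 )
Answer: d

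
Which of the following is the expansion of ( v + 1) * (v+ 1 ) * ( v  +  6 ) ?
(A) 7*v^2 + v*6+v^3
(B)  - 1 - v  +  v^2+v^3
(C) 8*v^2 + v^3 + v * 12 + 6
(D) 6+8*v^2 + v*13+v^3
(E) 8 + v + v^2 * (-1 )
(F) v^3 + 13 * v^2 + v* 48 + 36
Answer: D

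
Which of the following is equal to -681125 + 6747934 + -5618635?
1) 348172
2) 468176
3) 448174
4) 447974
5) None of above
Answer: 3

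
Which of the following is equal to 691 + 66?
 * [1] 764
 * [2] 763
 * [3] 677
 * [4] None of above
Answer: 4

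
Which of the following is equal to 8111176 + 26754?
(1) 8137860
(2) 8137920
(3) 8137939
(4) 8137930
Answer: 4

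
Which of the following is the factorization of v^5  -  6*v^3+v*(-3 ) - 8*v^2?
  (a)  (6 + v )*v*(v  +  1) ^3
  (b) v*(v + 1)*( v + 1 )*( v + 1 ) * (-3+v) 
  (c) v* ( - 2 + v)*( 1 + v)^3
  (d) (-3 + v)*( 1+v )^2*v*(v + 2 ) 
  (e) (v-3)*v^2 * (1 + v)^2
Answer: b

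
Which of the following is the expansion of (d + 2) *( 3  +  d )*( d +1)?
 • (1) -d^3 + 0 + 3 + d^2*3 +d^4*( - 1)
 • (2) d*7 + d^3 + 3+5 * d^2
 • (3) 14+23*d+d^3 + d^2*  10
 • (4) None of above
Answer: 4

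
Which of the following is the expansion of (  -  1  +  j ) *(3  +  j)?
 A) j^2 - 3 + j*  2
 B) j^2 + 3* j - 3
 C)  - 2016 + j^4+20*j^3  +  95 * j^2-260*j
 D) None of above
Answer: A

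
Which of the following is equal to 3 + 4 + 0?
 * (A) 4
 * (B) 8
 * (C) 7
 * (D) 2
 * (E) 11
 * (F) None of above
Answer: C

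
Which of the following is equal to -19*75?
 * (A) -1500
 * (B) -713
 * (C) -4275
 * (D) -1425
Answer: D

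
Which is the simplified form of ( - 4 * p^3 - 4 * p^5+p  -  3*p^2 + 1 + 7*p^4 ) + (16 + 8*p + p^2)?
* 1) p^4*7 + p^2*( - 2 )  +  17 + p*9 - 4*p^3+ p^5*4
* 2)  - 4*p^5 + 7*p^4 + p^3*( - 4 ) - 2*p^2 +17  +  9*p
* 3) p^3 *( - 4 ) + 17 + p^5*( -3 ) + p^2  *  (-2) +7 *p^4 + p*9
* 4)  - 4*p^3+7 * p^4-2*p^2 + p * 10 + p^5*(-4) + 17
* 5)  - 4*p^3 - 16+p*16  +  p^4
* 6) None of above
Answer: 2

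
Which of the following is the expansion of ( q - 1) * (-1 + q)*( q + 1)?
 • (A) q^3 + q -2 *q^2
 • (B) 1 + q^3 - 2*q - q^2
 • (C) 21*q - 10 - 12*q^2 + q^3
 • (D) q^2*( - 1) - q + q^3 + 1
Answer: D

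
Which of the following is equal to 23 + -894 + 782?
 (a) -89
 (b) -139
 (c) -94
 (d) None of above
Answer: a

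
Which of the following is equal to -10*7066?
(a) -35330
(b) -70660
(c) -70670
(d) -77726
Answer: b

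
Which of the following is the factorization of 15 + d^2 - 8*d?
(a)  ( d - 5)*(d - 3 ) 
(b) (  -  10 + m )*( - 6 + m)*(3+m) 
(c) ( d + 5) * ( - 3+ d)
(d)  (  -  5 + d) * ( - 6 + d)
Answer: a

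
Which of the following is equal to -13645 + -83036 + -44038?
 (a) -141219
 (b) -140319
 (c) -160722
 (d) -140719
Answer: d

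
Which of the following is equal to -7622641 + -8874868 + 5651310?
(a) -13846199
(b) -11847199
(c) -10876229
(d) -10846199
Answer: d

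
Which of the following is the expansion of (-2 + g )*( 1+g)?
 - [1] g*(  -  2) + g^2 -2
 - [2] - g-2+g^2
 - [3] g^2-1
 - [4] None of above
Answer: 2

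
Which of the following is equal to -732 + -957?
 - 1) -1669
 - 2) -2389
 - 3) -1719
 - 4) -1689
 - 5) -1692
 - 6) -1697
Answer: 4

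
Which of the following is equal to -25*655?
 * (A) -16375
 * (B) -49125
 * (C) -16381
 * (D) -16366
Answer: A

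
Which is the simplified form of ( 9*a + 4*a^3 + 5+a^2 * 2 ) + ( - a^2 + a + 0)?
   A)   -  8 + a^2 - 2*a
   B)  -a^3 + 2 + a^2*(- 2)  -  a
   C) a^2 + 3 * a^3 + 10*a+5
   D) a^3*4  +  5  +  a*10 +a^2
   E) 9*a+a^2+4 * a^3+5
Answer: D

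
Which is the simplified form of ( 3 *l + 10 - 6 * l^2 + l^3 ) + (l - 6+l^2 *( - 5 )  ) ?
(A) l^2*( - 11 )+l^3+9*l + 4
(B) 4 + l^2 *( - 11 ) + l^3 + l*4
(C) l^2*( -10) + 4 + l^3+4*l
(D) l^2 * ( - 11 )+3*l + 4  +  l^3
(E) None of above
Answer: B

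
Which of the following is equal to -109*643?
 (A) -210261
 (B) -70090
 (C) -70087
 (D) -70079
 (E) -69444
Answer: C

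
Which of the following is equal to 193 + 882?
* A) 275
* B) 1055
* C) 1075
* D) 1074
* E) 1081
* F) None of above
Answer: C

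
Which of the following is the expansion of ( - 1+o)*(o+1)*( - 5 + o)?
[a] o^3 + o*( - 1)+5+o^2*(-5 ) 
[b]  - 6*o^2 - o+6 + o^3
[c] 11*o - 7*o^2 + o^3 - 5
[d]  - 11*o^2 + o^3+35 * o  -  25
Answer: a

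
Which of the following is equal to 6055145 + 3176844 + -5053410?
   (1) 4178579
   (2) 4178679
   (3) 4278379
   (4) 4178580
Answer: 1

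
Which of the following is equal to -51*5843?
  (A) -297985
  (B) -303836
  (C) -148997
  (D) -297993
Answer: D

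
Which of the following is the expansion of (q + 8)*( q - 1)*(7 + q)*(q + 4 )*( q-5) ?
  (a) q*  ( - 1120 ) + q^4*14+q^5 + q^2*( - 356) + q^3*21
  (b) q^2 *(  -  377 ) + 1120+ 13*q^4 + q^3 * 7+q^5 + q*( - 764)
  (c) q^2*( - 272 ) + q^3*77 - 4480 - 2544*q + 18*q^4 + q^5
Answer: b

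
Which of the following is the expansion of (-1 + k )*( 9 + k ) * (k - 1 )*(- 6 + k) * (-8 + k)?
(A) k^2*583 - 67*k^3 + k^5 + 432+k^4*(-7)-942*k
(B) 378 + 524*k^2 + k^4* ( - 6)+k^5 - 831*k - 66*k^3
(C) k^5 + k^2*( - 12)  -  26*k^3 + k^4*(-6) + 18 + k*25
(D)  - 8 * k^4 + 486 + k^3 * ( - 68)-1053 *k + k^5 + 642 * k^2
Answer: A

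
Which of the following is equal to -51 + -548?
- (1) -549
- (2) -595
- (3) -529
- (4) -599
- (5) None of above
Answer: 4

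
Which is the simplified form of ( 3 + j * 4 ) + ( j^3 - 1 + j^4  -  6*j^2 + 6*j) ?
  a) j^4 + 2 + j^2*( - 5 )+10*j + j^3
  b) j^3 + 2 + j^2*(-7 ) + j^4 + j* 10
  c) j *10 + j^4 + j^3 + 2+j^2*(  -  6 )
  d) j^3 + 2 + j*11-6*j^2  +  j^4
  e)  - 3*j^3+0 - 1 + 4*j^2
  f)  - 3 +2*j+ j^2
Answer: c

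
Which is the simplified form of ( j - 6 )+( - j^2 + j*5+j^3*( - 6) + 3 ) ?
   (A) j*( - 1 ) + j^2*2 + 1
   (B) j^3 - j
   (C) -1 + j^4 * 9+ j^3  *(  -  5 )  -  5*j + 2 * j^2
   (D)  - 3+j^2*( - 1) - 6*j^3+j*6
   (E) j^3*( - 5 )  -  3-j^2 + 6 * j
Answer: D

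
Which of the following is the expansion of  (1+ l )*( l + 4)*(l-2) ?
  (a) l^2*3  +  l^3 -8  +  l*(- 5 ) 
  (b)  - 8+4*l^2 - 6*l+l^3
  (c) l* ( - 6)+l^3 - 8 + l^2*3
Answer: c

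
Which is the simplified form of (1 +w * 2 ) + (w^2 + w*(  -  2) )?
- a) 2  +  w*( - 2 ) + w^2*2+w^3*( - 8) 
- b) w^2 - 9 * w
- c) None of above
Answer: c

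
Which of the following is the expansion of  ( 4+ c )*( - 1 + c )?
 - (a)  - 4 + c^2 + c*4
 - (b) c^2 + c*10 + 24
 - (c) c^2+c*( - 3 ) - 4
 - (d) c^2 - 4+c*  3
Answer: d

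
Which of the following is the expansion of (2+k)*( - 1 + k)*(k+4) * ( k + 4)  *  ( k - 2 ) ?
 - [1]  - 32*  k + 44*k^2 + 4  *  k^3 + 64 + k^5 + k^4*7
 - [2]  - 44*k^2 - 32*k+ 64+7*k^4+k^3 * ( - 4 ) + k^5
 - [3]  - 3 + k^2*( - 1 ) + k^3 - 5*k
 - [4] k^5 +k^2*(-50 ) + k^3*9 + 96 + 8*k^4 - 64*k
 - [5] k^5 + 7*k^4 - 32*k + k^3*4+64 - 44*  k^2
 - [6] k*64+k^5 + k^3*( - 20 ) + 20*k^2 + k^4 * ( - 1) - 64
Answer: 5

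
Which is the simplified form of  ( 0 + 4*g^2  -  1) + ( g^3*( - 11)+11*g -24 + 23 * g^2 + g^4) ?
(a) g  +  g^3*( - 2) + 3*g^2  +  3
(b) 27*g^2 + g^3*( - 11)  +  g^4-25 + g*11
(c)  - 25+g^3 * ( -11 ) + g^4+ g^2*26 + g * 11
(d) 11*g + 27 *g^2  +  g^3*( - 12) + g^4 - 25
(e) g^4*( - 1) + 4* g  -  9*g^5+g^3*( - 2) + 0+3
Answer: b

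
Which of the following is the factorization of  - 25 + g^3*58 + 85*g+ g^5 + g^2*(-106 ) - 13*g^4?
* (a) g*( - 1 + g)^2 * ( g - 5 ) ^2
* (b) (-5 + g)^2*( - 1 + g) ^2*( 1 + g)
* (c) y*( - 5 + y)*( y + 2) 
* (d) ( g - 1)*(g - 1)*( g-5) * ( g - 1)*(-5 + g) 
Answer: d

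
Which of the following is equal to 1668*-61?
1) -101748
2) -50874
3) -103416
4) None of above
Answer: 1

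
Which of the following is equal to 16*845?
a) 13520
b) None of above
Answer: a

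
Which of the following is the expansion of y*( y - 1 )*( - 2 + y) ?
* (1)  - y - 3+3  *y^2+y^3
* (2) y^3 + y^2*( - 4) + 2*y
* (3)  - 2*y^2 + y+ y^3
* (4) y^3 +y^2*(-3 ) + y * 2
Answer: 4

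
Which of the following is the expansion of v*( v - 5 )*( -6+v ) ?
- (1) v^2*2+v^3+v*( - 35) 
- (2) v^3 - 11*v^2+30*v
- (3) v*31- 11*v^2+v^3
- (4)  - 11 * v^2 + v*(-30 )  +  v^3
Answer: 2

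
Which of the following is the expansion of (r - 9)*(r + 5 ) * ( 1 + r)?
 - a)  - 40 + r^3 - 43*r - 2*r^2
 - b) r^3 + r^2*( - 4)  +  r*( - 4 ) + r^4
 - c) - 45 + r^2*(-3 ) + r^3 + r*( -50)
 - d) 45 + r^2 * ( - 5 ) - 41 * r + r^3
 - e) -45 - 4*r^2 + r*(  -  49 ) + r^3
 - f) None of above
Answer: f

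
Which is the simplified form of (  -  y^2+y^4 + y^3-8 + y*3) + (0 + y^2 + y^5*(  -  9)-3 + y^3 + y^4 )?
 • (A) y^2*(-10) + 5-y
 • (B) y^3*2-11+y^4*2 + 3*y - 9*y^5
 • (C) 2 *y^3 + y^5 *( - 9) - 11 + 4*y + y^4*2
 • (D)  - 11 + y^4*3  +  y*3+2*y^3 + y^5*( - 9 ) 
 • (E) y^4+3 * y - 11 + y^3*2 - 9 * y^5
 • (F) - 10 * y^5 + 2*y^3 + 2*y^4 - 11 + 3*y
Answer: B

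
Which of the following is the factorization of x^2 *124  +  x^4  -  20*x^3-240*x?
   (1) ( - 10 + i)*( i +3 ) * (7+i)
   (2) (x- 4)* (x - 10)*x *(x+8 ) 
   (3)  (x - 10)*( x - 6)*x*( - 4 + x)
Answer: 3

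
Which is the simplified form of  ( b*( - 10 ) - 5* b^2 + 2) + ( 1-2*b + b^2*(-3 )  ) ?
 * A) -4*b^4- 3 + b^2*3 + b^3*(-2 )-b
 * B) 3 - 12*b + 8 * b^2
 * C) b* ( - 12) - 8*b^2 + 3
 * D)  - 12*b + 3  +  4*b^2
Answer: C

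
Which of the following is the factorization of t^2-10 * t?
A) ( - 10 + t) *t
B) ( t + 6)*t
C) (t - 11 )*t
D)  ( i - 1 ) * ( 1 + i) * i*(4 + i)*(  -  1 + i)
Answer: A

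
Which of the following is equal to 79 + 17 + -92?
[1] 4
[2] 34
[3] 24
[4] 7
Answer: 1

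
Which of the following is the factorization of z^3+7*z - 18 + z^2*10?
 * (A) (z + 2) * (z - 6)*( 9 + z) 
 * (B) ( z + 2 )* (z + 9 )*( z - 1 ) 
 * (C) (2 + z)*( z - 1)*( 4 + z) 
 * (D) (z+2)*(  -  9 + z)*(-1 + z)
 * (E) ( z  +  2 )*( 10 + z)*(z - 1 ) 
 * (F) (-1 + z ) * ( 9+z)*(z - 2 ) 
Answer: B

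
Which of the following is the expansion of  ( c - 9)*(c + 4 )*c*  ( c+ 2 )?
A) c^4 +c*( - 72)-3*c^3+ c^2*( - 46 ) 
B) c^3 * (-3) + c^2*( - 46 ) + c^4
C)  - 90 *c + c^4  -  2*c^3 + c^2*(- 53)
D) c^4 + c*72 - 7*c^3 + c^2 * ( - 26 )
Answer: A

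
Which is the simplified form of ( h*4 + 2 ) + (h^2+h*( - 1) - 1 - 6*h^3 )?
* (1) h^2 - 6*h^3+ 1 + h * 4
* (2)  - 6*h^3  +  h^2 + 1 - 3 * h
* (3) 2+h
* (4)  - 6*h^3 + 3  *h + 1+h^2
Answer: 4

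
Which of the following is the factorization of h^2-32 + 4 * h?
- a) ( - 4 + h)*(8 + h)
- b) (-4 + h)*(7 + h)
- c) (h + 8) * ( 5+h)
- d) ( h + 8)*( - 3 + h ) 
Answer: a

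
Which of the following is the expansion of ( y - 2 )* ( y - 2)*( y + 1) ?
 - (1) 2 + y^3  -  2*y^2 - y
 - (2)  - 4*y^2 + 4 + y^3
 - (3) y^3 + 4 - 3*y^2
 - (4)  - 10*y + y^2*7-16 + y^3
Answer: 3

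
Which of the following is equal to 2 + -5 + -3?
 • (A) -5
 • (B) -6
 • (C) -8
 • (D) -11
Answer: B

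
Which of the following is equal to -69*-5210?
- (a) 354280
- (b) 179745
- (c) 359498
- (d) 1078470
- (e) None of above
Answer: e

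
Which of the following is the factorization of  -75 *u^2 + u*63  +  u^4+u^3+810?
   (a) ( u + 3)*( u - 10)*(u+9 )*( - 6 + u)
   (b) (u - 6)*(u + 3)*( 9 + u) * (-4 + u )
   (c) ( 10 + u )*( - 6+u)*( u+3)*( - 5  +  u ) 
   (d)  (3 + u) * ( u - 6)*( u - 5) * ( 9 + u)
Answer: d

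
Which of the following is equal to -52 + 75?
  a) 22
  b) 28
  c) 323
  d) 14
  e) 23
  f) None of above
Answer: e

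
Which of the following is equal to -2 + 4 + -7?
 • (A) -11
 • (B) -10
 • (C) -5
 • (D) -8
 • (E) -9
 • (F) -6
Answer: C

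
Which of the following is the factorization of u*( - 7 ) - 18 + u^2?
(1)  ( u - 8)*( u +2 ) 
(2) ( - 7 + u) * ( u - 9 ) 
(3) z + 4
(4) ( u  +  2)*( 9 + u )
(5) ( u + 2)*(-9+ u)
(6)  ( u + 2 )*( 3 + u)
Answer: 5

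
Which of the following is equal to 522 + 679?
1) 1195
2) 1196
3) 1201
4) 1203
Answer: 3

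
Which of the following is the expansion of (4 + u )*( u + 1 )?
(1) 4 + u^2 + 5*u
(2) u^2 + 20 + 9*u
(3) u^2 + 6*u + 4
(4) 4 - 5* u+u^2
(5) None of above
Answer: 1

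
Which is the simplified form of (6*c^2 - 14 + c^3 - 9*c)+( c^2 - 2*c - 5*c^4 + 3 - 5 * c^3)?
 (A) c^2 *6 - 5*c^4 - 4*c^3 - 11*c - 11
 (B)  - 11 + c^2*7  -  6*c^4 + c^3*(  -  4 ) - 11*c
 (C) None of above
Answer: C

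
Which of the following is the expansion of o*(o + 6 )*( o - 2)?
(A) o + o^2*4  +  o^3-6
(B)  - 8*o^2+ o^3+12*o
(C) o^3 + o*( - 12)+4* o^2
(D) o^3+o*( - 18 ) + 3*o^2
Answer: C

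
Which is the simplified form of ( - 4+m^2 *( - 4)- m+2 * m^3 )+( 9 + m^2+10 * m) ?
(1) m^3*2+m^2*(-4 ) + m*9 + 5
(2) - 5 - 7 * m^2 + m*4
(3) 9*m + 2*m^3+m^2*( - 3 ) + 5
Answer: 3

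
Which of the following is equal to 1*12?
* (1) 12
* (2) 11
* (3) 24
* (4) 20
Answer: 1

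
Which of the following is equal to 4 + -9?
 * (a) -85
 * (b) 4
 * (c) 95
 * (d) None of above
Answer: d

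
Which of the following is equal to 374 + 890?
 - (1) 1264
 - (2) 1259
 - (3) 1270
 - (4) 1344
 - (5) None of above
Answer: 1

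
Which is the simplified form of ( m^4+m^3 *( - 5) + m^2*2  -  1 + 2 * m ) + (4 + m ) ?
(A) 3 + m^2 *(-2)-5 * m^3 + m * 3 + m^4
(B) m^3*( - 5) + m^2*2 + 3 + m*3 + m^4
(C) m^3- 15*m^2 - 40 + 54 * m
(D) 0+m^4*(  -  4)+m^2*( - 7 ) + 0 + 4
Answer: B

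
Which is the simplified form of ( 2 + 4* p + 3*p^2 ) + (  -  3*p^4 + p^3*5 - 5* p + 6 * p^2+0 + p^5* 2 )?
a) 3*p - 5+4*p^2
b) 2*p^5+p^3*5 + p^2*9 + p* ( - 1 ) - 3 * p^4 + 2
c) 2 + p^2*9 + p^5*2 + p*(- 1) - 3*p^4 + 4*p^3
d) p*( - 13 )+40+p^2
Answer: b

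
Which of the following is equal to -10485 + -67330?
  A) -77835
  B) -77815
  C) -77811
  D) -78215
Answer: B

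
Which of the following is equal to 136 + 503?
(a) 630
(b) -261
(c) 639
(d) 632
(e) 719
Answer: c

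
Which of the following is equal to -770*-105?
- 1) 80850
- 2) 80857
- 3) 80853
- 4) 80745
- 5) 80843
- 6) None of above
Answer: 1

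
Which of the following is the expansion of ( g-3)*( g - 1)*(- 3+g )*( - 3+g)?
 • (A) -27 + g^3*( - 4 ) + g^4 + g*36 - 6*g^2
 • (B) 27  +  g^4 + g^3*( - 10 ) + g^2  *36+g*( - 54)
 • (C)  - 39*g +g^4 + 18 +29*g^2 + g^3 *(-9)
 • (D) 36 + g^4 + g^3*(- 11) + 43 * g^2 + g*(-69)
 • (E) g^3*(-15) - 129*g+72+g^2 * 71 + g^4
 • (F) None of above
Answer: B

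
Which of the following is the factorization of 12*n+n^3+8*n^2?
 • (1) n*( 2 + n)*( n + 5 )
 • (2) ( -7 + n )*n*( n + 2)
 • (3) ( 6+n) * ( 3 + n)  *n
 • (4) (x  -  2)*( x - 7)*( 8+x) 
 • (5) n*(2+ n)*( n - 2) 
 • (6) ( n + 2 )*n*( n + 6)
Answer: 6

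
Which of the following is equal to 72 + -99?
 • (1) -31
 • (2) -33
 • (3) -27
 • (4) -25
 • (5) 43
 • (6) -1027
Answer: 3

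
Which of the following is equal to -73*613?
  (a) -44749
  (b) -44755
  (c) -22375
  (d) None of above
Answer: a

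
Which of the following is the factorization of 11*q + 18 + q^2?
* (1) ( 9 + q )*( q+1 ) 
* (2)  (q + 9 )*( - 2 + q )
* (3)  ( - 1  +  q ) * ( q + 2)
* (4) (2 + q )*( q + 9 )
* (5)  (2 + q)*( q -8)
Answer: 4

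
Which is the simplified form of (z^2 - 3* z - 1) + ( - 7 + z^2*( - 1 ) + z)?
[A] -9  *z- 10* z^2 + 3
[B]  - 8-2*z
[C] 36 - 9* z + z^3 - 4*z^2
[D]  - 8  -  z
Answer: B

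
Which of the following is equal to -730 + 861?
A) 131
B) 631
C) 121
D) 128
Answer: A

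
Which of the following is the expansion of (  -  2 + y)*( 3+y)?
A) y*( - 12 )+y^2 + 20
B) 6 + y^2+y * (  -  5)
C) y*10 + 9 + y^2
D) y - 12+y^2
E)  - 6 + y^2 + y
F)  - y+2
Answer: E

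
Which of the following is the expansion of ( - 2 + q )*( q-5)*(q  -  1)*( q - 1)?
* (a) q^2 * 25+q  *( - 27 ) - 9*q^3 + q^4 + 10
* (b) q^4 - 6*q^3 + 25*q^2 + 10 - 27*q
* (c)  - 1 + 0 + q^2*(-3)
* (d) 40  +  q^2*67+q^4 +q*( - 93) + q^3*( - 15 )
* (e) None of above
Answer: a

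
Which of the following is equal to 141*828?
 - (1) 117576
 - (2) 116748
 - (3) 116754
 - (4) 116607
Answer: 2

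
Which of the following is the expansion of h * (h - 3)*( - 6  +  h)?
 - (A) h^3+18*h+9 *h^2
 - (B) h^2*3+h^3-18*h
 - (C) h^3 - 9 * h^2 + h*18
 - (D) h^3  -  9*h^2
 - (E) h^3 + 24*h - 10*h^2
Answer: C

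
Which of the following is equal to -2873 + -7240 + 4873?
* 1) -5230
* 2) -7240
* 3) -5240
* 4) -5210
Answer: 3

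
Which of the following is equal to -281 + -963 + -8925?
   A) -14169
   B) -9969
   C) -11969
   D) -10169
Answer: D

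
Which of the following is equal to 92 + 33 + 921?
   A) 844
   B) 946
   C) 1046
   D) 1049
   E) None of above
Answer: C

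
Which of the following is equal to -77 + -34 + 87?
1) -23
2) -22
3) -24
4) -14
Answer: 3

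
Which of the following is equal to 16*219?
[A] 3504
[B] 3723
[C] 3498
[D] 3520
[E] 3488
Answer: A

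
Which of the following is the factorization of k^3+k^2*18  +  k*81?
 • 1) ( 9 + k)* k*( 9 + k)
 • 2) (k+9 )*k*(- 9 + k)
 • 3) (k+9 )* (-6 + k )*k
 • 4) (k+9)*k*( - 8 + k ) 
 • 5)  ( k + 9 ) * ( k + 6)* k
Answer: 1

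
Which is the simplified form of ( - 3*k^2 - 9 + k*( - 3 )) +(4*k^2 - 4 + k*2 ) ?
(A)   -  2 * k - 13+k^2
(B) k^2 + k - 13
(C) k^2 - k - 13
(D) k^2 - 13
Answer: C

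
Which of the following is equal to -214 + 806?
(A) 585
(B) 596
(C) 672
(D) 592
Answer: D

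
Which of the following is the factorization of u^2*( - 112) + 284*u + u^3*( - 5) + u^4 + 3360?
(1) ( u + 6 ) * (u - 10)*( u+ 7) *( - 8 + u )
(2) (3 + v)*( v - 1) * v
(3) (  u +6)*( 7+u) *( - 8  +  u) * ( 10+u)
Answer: 1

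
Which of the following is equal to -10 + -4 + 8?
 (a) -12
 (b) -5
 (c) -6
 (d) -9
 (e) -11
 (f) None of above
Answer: c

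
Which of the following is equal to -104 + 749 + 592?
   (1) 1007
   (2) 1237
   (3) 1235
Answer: 2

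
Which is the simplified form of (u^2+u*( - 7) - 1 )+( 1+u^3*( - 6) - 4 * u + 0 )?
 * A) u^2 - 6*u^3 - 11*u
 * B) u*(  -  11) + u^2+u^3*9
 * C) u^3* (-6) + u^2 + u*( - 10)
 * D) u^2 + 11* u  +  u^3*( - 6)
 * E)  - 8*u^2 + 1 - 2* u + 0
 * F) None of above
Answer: A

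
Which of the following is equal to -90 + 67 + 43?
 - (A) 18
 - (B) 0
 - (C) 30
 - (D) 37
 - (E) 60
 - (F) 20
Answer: F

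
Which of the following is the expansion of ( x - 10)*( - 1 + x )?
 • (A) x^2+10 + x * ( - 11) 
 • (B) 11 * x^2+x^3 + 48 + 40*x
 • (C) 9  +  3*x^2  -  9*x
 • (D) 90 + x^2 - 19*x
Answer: A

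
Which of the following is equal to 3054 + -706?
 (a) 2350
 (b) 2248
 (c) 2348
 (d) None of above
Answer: c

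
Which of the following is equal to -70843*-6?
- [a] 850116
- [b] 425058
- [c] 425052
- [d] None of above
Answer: b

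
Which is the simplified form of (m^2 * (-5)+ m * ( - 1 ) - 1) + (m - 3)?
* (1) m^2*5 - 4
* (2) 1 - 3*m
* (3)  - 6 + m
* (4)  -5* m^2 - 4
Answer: 4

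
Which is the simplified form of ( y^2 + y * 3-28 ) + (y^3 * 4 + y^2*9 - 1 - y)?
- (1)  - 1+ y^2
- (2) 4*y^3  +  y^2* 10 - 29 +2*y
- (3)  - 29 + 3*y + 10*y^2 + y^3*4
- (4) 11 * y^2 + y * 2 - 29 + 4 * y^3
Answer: 2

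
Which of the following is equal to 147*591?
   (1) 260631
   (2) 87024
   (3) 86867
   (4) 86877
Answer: 4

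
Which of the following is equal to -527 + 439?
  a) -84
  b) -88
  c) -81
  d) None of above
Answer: b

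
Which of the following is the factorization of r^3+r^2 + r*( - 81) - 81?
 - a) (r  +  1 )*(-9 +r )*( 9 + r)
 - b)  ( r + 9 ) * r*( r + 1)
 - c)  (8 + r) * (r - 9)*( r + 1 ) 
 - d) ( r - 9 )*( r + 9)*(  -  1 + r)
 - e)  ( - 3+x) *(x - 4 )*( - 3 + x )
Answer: a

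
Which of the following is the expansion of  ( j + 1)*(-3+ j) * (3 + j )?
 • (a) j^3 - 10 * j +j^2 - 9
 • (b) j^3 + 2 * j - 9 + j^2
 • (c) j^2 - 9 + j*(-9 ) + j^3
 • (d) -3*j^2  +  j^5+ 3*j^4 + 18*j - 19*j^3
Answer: c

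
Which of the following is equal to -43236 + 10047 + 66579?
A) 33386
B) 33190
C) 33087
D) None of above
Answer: D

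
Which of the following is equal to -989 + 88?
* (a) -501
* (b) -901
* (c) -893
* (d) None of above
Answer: b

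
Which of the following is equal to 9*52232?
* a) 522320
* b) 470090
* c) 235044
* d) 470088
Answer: d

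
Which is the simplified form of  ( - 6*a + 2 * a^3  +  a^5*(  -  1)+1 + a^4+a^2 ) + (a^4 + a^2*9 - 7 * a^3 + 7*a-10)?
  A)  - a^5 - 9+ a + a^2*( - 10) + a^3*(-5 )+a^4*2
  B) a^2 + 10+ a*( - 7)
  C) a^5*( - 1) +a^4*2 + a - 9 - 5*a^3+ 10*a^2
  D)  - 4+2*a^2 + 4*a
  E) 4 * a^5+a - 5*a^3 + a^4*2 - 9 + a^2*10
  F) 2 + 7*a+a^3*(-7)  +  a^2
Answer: C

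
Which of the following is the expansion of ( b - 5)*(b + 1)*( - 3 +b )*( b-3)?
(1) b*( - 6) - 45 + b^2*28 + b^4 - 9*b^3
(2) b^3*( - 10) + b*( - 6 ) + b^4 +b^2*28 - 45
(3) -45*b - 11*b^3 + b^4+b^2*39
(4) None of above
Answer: 2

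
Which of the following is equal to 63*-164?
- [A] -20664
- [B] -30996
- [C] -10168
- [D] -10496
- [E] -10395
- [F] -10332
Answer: F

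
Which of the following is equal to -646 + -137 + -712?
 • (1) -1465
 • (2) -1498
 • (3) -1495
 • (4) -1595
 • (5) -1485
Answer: 3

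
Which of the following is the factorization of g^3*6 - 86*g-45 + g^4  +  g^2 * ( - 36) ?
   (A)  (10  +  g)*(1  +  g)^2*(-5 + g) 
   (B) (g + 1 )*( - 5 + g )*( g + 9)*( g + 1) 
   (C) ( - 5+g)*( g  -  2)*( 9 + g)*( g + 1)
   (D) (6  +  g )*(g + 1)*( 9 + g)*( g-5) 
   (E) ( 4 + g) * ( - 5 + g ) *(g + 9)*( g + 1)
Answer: B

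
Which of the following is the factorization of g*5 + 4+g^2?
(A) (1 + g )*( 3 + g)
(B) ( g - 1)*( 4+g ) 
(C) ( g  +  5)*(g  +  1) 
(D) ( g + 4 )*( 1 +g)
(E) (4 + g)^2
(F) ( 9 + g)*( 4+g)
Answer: D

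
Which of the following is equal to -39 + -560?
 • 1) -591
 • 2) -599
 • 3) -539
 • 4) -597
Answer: 2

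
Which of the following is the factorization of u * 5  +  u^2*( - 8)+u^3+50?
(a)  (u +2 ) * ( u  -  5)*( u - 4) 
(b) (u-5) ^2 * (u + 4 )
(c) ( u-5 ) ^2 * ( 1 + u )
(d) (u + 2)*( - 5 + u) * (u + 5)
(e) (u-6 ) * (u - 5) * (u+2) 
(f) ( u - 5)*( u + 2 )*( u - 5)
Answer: f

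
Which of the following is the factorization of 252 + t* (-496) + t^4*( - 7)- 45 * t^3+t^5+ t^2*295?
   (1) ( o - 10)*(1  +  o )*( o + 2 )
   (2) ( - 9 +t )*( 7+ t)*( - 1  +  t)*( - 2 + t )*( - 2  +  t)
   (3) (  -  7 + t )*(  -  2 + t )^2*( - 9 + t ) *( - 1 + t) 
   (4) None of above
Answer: 2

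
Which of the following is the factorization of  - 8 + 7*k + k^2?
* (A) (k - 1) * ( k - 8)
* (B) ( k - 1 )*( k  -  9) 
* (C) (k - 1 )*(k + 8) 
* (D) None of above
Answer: C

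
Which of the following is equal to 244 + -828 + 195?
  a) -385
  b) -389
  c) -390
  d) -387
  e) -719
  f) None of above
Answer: b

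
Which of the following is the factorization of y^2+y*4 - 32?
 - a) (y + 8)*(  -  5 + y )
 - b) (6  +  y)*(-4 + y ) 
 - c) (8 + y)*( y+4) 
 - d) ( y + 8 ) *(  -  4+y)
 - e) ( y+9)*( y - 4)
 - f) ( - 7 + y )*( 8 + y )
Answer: d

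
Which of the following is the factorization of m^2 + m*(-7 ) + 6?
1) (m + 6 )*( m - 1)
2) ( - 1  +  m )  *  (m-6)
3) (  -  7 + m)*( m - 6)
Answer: 2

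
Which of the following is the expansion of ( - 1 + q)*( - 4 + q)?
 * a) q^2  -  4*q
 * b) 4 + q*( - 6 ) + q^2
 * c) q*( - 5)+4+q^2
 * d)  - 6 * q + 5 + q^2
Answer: c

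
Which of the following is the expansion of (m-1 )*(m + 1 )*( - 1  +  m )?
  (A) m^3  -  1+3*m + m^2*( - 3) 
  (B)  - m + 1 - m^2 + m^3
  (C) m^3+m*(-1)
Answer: B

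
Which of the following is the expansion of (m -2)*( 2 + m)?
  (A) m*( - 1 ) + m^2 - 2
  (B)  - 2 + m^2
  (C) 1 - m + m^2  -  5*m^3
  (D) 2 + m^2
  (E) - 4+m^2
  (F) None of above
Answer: E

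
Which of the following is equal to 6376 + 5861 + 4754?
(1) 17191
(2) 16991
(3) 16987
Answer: 2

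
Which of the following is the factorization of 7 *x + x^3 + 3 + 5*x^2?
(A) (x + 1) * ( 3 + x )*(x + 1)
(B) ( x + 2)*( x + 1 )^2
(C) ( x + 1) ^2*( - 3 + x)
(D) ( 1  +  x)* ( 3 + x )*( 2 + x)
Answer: A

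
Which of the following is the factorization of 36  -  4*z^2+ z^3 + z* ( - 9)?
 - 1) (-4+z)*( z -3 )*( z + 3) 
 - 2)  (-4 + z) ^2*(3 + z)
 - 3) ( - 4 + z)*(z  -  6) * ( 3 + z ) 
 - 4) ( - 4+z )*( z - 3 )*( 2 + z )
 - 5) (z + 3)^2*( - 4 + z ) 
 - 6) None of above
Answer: 1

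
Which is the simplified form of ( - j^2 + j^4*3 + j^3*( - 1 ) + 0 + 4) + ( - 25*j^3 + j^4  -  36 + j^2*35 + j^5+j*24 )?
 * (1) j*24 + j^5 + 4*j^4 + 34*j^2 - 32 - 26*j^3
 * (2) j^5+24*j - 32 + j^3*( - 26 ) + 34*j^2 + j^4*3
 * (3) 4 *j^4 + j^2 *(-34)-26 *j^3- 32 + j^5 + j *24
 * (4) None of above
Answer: 1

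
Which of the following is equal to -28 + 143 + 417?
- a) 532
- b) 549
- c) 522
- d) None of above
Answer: a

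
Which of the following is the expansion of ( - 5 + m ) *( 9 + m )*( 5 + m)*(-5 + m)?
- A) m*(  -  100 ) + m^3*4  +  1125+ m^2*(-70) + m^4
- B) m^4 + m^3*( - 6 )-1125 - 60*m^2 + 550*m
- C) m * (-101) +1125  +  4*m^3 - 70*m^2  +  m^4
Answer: A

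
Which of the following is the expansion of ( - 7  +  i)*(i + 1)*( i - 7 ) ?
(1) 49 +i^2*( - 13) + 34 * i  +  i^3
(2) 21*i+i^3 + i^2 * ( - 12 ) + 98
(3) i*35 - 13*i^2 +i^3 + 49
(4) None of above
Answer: 3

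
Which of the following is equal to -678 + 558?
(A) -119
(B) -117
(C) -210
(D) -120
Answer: D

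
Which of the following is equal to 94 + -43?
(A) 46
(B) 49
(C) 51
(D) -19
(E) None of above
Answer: C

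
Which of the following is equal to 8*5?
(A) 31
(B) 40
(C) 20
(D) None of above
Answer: B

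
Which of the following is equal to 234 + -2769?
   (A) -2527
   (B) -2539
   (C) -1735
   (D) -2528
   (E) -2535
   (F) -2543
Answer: E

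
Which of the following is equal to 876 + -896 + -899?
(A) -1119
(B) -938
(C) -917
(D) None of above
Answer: D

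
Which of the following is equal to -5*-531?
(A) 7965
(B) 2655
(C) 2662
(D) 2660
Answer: B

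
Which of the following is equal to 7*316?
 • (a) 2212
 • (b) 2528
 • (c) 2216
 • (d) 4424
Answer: a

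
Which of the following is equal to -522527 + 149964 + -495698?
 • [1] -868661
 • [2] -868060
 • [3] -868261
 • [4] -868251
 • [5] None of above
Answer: 3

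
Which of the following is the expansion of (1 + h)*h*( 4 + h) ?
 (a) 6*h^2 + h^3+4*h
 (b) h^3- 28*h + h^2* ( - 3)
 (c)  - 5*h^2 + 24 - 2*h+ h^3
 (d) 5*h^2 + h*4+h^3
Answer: d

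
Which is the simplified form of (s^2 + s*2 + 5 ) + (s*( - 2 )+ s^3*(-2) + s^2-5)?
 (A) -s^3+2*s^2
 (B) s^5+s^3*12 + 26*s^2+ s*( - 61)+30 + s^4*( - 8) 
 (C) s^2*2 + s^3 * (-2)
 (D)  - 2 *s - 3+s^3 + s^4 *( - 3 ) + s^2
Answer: C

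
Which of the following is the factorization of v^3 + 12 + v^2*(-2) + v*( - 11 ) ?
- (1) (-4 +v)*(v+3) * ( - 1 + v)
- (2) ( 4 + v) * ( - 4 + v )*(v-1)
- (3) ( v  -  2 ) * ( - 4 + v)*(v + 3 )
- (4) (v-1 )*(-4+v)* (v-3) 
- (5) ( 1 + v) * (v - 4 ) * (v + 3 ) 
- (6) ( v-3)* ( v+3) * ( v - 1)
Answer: 1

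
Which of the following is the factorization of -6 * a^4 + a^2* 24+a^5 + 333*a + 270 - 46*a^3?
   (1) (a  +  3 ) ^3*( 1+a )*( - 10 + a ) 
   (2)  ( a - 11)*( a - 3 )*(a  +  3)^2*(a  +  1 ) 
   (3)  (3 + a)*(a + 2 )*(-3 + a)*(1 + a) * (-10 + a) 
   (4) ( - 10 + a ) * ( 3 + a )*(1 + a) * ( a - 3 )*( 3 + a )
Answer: 4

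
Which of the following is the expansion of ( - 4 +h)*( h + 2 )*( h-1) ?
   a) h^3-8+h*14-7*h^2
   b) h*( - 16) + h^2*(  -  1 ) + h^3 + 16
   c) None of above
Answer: c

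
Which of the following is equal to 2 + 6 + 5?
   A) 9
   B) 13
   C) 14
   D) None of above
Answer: B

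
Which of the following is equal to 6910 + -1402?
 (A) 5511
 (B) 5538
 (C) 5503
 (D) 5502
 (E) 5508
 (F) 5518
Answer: E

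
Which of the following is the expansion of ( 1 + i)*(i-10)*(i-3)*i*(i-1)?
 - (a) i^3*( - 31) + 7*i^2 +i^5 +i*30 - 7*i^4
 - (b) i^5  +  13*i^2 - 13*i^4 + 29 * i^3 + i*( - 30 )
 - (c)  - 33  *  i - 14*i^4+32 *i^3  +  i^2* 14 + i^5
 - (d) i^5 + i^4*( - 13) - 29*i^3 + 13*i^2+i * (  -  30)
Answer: b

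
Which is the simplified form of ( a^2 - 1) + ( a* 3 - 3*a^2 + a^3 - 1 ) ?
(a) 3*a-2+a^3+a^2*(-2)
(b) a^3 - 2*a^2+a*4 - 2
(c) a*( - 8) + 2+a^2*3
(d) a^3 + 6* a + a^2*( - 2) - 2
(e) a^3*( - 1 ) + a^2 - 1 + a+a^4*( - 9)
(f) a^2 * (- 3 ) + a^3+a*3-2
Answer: a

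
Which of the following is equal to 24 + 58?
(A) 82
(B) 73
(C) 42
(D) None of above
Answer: A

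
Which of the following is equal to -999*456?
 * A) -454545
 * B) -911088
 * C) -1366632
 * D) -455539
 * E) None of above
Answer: E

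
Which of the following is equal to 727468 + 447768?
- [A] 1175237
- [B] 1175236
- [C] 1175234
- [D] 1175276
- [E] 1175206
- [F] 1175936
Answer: B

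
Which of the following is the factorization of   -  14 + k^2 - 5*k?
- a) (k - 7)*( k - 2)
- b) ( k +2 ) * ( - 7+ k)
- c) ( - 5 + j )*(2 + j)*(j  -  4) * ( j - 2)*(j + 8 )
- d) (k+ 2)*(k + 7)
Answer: b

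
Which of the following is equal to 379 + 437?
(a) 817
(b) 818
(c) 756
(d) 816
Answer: d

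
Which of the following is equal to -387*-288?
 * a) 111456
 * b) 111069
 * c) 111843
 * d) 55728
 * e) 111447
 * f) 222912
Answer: a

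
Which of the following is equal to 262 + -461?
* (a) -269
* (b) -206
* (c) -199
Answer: c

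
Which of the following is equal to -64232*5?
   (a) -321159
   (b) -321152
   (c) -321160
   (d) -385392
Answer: c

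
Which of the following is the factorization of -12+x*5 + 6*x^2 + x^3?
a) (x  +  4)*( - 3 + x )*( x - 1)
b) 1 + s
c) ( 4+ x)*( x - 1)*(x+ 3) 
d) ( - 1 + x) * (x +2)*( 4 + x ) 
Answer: c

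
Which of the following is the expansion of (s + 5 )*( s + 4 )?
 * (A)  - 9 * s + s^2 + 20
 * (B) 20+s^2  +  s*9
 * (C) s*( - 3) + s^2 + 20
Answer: B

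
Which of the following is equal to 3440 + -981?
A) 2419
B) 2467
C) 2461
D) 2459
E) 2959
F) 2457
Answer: D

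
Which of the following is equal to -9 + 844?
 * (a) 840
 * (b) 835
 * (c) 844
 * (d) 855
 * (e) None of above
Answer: b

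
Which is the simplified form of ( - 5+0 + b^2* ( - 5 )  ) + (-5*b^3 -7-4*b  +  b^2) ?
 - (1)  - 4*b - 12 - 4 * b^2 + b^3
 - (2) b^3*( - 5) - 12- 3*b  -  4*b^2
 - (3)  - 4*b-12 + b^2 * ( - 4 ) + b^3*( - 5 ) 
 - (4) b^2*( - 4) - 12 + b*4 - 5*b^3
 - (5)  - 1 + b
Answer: 3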